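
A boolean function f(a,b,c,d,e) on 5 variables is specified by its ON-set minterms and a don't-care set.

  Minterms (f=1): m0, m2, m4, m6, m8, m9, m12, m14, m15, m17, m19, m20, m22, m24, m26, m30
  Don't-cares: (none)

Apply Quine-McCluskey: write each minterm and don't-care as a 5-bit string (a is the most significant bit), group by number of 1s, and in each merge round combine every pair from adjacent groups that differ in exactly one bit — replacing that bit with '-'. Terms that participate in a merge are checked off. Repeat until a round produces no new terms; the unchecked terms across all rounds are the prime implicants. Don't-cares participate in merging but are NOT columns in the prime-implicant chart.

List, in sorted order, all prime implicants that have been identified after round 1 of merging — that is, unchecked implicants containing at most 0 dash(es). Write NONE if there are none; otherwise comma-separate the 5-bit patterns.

Round 0: 00000✓ 00010✓ 00100✓ 00110✓ 01000✓ 01001✓ 01100✓ 01110✓ 01111✓ 10001✓ 10011✓ 10100✓ 10110✓ 11000✓ 11010✓ 11110✓
Round 1: -0100✓ -0110✓ -1000 -1110✓ 0-000✓ 0-100✓ 0-110✓ 00-00✓ 00-10✓ 000-0✓ 001-0✓ 01-00✓ 0100- 011-0✓ 0111- 1-110✓ 100-1 101-0✓ 11-10 110-0
Round 2: --110 -01-0 0--00 0-1-0 00--0
PIs = {--110, -01-0, -1000, 0--00, 0-1-0, 00--0, 0100-, 0111-, 100-1, 11-10, 110-0}

NONE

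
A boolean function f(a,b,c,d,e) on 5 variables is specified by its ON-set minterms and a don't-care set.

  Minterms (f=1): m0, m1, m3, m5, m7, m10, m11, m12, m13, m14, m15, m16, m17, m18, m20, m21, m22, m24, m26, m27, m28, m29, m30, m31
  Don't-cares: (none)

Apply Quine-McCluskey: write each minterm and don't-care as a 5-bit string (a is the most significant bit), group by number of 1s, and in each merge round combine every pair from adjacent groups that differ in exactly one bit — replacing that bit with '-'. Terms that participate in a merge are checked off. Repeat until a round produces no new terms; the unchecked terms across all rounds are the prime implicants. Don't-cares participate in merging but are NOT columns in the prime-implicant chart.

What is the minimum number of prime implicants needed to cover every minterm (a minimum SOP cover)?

6

Round 0: 00000✓ 00001✓ 00011✓ 00101✓ 00111✓ 01010✓ 01011✓ 01100✓ 01101✓ 01110✓ 01111✓ 10000✓ 10001✓ 10010✓ 10100✓ 10101✓ 10110✓ 11000✓ 11010✓ 11011✓ 11100✓ 11101✓ 11110✓ 11111✓
Round 1: -0000✓ -0001✓ -0101✓ -1010✓ -1011✓ -1100✓ -1101✓ -1110✓ -1111✓ 0-011✓ 0-101✓ 0-111✓ 00-01✓ 00-11✓ 000-1✓ 0000-✓ 001-1✓ 01-10✓ 01-11✓ 0101-✓ 011-0✓ 011-1✓ 0110-✓ 0111-✓ 1-000✓ 1-010✓ 1-100✓ 1-101✓ 1-110✓ 10-00✓ 10-01✓ 10-10✓ 100-0✓ 1000-✓ 101-0✓ 1010-✓ 11-00✓ 11-10✓ 11-11✓ 110-0✓ 1101-✓ 111-0✓ 111-1✓ 1110-✓ 1111-✓
Round 2: --101 -0-01 -000- -1-10✓ -1-11✓ -101-✓ -11-0✓ -11-1✓ -110-✓ -111-✓ 0--11 0-1-1 00--1 01-1-✓ 011--✓ 1--00✓ 1--10✓ 1-0-0✓ 1-1-0✓ 1-10- 10--0✓ 10-0- 11--0✓ 11-1-✓ 111--✓
Round 3: -1-1- -11-- 1---0
PIs = {--101, -0-01, -000-, -1-1-, -11--, 0--11, 0-1-1, 00--1, 1---0, 1-10-, 10-0-}
Coverage chart:
  m0: -000- ←essential
  m1: -0-01,-000-,00--1
  m3: 0--11,00--1
  m5: --101,-0-01,0-1-1,00--1
  m7: 0--11,0-1-1,00--1
  m10: -1-1- ←essential
  m11: -1-1-,0--11
  m12: -11-- ←essential
  m13: --101,-11--,0-1-1
  m14: -1-1-,-11--
  m15: -1-1-,-11--,0--11,0-1-1
  m16: -000-,1---0,10-0-
  m17: -0-01,-000-,10-0-
  m18: 1---0 ←essential
  m20: 1---0,1-10-,10-0-
  m21: --101,-0-01,1-10-,10-0-
  m22: 1---0 ←essential
  m24: 1---0 ←essential
  m26: -1-1-,1---0
  m27: -1-1- ←essential
  m28: -11--,1---0,1-10-
  m29: --101,-11--,1-10-
  m30: -1-1-,-11--,1---0
  m31: -1-1-,-11--
Essential: -000-, -1-1-, -11--, 1---0
Petrick residual → --101, 0--11
Min cover (6 terms): cd'e + b'c'd' + bd + bc + a'de + ae'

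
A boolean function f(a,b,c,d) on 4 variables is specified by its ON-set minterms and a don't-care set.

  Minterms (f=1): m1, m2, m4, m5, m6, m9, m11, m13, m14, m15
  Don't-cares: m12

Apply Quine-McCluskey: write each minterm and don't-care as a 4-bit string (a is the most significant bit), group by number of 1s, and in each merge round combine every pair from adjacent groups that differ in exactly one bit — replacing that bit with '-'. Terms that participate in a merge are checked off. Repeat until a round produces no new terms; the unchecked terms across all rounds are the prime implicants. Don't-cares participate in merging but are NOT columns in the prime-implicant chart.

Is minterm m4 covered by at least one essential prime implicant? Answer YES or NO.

[col 0] 0001*, 0010*, 0100*, 0101*, 0110*, 1001*, 1011*, 1100*, 1101*, 1110*, 1111*
[col 1] -001*, -100*, -101*, -110*, 0-01*, 0-10, 01-0*, 010-*, 1-01*, 1-11*, 10-1*, 11-0*, 11-1*, 110-*, 111-*
[col 2] --01, -1-0, -10-, 1--1, 11--
Prime implicants: --01, -1-0, -10-, 0-10, 1--1, 11--
PI chart (minterm → PIs covering it):
  1 | --01  (sole → essential)
  2 | 0-10  (sole → essential)
  4 | -1-0,-10-
  5 | --01,-10-
  6 | -1-0,0-10
  9 | --01,1--1
  11 | 1--1  (sole → essential)
  13 | --01,-10-,1--1,11--
  14 | -1-0,11--
  15 | 1--1,11--
Essential prime implicants: --01, 0-10, 1--1

NO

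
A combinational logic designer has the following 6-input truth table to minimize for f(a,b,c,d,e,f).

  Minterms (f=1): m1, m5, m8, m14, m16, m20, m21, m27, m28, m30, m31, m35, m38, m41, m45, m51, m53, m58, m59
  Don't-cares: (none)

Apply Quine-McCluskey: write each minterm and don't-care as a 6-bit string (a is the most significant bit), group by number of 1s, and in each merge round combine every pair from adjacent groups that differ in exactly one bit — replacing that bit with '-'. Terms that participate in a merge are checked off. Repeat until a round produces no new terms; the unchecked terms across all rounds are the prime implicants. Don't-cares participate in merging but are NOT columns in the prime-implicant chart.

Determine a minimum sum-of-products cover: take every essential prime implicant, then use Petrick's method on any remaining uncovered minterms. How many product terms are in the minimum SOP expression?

11

[col 0] 000001*, 000101*, 001000, 001110*, 010000*, 010100*, 010101*, 011011*, 011100*, 011110*, 011111*, 100011*, 100110, 101001*, 101101*, 110011*, 110101*, 111010*, 111011*
[col 1] -10101, -11011, 0-0101, 0-1110, 000-01, 01-100, 010-00, 01010-, 011-11, 0111-0, 01111-, 1-0011, 101-01, 11-011, 11101-
Prime implicants: -10101, -11011, 0-0101, 0-1110, 000-01, 001000, 01-100, 010-00, 01010-, 011-11, 0111-0, 01111-, 1-0011, 100110, 101-01, 11-011, 11101-
PI chart (minterm → PIs covering it):
  1 | 000-01  (sole → essential)
  5 | 0-0101,000-01
  8 | 001000  (sole → essential)
  14 | 0-1110  (sole → essential)
  16 | 010-00  (sole → essential)
  20 | 01-100,010-00,01010-
  21 | -10101,0-0101,01010-
  27 | -11011,011-11
  28 | 01-100,0111-0
  30 | 0-1110,0111-0,01111-
  31 | 011-11,01111-
  35 | 1-0011  (sole → essential)
  38 | 100110  (sole → essential)
  41 | 101-01  (sole → essential)
  45 | 101-01  (sole → essential)
  51 | 1-0011,11-011
  53 | -10101  (sole → essential)
  58 | 11101-  (sole → essential)
  59 | -11011,11-011,11101-
Essential prime implicants: -10101, 0-1110, 000-01, 001000, 010-00, 1-0011, 100110, 101-01, 11101-
Petrick residual → 01-100, 011-11
Minimum SOP uses 11 PIs: bc'de'f + a'cdef' + a'b'c'e'f + a'b'cd'e'f' + a'bde'f' + a'bc'e'f' + a'bcef + ac'd'ef + ab'c'def' + ab'ce'f + abcd'e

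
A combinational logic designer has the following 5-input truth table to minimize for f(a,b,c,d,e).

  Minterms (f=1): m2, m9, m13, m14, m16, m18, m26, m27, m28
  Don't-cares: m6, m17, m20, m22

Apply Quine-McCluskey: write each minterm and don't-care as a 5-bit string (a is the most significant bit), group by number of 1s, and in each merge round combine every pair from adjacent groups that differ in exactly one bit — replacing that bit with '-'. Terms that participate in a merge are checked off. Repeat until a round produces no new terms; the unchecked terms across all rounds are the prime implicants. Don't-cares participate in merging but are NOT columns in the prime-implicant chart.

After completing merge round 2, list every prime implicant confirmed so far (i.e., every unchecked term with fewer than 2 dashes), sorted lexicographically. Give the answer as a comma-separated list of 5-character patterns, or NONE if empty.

[col 0] 00010*, 00110*, 01001*, 01101*, 01110*, 10000*, 10001*, 10010*, 10100*, 10110*, 11010*, 11011*, 11100*
[col 1] -0010*, -0110*, 0-110, 00-10*, 01-01, 1-010, 1-100, 10-00*, 10-10*, 100-0*, 1000-, 101-0*, 1101-
[col 2] -0-10, 10--0
Prime implicants: -0-10, 0-110, 01-01, 1-010, 1-100, 10--0, 1000-, 1101-

0-110, 01-01, 1-010, 1-100, 1000-, 1101-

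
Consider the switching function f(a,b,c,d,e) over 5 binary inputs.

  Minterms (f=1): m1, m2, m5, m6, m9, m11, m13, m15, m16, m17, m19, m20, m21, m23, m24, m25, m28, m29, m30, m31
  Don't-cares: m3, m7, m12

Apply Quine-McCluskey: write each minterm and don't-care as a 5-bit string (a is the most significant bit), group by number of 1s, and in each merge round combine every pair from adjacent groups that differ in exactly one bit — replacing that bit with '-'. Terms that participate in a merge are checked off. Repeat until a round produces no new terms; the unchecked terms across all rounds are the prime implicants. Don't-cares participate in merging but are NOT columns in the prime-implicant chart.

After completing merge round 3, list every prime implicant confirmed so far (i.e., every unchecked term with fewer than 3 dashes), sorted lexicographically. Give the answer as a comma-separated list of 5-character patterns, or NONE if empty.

Round 0: 00001✓ 00010✓ 00011✓ 00101✓ 00110✓ 00111✓ 01001✓ 01011✓ 01100✓ 01101✓ 01111✓ 10000✓ 10001✓ 10011✓ 10100✓ 10101✓ 10111✓ 11000✓ 11001✓ 11100✓ 11101✓ 11110✓ 11111✓
Round 1: -0001✓ -0011✓ -0101✓ -0111✓ -1001✓ -1100✓ -1101✓ -1111✓ 0-001✓ 0-011✓ 0-101✓ 0-111✓ 00-01✓ 00-10✓ 00-11✓ 000-1✓ 0001-✓ 001-1✓ 0011-✓ 01-01✓ 01-11✓ 010-1✓ 011-1✓ 0110-✓ 1-000✓ 1-001✓ 1-100✓ 1-101✓ 1-111✓ 10-00✓ 10-01✓ 10-11✓ 100-1✓ 1000-✓ 101-1✓ 1010-✓ 11-00✓ 11-01✓ 1100-✓ 111-0✓ 111-1✓ 1110-✓ 1111-✓
Round 2: --001✓ --101✓ --111✓ -0-01✓ -0-11✓ -00-1✓ -01-1✓ -1-01✓ -11-1✓ -110- 0--01✓ 0--11✓ 0-0-1✓ 0-1-1✓ 00--1✓ 00-1- 01--1✓ 1--00✓ 1--01✓ 1-00-✓ 1-1-1✓ 1-10-✓ 10--1✓ 10-0-✓ 11-0-✓ 111--
Round 3: ---01 --1-1 -0--1 0---1 1--0-
PIs = {---01, --1-1, -0--1, -110-, 0---1, 00-1-, 1--0-, 111--}

-110-, 00-1-, 111--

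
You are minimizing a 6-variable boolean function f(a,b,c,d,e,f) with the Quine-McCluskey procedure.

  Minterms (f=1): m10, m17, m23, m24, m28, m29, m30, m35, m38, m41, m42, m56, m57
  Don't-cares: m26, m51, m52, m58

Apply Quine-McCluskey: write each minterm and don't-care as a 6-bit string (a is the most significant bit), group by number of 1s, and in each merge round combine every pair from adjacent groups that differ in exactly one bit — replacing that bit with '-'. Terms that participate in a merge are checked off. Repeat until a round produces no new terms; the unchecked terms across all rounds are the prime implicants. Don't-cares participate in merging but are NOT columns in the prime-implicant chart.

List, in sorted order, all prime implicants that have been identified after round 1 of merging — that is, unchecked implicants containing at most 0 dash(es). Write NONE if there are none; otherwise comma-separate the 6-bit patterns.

010001, 010111, 100110, 110100

[col 0] 001010*, 010001, 010111, 011000*, 011010*, 011100*, 011101*, 011110*, 100011*, 100110, 101001*, 101010*, 110011*, 110100, 111000*, 111001*, 111010*
[col 1] -01010*, -11000*, -11010*, 0-1010*, 011-00*, 011-10*, 0110-0*, 0111-0*, 01110-, 1-0011, 1-1001, 1-1010*, 1110-0*, 11100-
[col 2] --1010, -110-0, 011--0
Prime implicants: --1010, -110-0, 010001, 010111, 011--0, 01110-, 1-0011, 1-1001, 100110, 110100, 11100-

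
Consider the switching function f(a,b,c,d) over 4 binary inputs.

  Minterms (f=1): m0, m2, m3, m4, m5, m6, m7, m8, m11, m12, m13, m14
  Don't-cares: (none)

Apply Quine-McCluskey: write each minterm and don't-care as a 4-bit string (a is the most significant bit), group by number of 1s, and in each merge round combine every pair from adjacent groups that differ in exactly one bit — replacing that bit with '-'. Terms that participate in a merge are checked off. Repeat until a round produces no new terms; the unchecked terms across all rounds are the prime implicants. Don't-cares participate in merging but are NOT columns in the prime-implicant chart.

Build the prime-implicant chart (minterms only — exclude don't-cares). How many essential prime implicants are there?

size-2^0 implicants → 0000(✓)  0010(✓)  0011(✓)  0100(✓)  0101(✓)  0110(✓)  0111(✓)  1000(✓)  1011(✓)  1100(✓)  1101(✓)  1110(✓)
size-2^1 implicants → -000(✓)  -011  -100(✓)  -101(✓)  -110(✓)  0-00(✓)  0-10(✓)  0-11(✓)  00-0(✓)  001-(✓)  01-0(✓)  01-1(✓)  010-(✓)  011-(✓)  1-00(✓)  11-0(✓)  110-(✓)
size-2^2 implicants → --00  -1-0  -10-  0--0  0-1-  01--
Unchecked terms (primes): --00, -011, -1-0, -10-, 0--0, 0-1-, 01--
Minterm coverage:
  m0 ⊆ --00,0--0
  m2 ⊆ 0--0,0-1-
  m3 ⊆ -011,0-1-
  m4 ⊆ --00,-1-0,-10-,0--0,01--
  m5 ⊆ -10-,01--
  m6 ⊆ -1-0,0--0,0-1-,01--
  m7 ⊆ 0-1-,01--
  m8 ⊆ --00 [E]
  m11 ⊆ -011 [E]
  m12 ⊆ --00,-1-0,-10-
  m13 ⊆ -10- [E]
  m14 ⊆ -1-0 [E]
E = {--00, -011, -1-0, -10-}

4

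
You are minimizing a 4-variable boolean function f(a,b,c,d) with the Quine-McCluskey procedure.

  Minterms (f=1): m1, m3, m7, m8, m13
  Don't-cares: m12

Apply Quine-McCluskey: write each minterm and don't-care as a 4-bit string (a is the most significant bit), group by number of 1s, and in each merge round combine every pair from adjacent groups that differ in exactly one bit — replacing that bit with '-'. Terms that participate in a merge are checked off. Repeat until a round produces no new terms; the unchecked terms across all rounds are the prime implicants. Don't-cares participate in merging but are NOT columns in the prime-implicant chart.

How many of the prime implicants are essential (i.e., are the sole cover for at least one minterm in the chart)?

[col 0] 0001*, 0011*, 0111*, 1000*, 1100*, 1101*
[col 1] 0-11, 00-1, 1-00, 110-
Prime implicants: 0-11, 00-1, 1-00, 110-
PI chart (minterm → PIs covering it):
  1 | 00-1  (sole → essential)
  3 | 0-11,00-1
  7 | 0-11  (sole → essential)
  8 | 1-00  (sole → essential)
  13 | 110-  (sole → essential)
Essential prime implicants: 0-11, 00-1, 1-00, 110-

4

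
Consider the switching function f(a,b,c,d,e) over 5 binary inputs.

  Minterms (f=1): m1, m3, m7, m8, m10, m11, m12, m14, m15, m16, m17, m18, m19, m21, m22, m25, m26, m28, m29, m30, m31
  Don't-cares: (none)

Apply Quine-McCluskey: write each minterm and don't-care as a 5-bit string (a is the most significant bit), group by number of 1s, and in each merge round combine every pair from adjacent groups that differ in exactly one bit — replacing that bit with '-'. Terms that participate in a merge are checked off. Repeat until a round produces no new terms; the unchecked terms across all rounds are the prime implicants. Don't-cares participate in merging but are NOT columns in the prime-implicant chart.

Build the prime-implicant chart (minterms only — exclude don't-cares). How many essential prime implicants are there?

Round 0: 00001✓ 00011✓ 00111✓ 01000✓ 01010✓ 01011✓ 01100✓ 01110✓ 01111✓ 10000✓ 10001✓ 10010✓ 10011✓ 10101✓ 10110✓ 11001✓ 11010✓ 11100✓ 11101✓ 11110✓ 11111✓
Round 1: -0001✓ -0011✓ -1010✓ -1100✓ -1110✓ -1111✓ 0-011✓ 0-111✓ 00-11✓ 000-1✓ 01-00✓ 01-10✓ 01-11✓ 010-0✓ 0101-✓ 011-0✓ 0111-✓ 1-001✓ 1-010✓ 1-101✓ 1-110✓ 10-01✓ 10-10✓ 100-0✓ 100-1✓ 1000-✓ 1001-✓ 11-01✓ 11-10✓ 111-0✓ 111-1✓ 1110-✓ 1111-✓
Round 2: -00-1 -1-10 -11-0 -111- 0--11 01--0 01-1- 1--01 1--10 100-- 111--
PIs = {-00-1, -1-10, -11-0, -111-, 0--11, 01--0, 01-1-, 1--01, 1--10, 100--, 111--}
Coverage chart:
  m1: -00-1 ←essential
  m3: -00-1,0--11
  m7: 0--11 ←essential
  m8: 01--0 ←essential
  m10: -1-10,01--0,01-1-
  m11: 0--11,01-1-
  m12: -11-0,01--0
  m14: -1-10,-11-0,-111-,01--0,01-1-
  m15: -111-,0--11,01-1-
  m16: 100-- ←essential
  m17: -00-1,1--01,100--
  m18: 1--10,100--
  m19: -00-1,100--
  m21: 1--01 ←essential
  m22: 1--10 ←essential
  m25: 1--01 ←essential
  m26: -1-10,1--10
  m28: -11-0,111--
  m29: 1--01,111--
  m30: -1-10,-11-0,-111-,1--10,111--
  m31: -111-,111--
Essential: -00-1, 0--11, 01--0, 1--01, 1--10, 100--

6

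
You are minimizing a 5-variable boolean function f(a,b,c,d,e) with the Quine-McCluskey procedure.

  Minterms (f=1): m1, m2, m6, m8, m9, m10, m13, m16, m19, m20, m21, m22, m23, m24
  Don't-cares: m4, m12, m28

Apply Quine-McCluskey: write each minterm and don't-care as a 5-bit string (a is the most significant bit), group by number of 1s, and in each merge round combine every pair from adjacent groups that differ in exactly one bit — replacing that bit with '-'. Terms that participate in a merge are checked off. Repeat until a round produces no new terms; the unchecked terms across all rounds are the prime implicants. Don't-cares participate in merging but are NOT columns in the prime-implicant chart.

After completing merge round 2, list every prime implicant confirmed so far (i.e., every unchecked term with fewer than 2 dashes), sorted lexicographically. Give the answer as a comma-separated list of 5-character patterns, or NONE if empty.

size-2^0 implicants → 00001(✓)  00010(✓)  00100(✓)  00110(✓)  01000(✓)  01001(✓)  01010(✓)  01100(✓)  01101(✓)  10000(✓)  10011(✓)  10100(✓)  10101(✓)  10110(✓)  10111(✓)  11000(✓)  11100(✓)
size-2^1 implicants → -0100(✓)  -0110(✓)  -1000(✓)  -1100(✓)  0-001  0-010  0-100(✓)  00-10  001-0(✓)  01-00(✓)  01-01(✓)  010-0  0100-(✓)  0110-(✓)  1-000(✓)  1-100(✓)  10-00(✓)  10-11  101-0(✓)  101-1(✓)  1010-(✓)  1011-(✓)  11-00(✓)
size-2^2 implicants → --100  -01-0  -1-00  01-0-  1--00  101--
Unchecked terms (primes): --100, -01-0, -1-00, 0-001, 0-010, 00-10, 01-0-, 010-0, 1--00, 10-11, 101--

0-001, 0-010, 00-10, 010-0, 10-11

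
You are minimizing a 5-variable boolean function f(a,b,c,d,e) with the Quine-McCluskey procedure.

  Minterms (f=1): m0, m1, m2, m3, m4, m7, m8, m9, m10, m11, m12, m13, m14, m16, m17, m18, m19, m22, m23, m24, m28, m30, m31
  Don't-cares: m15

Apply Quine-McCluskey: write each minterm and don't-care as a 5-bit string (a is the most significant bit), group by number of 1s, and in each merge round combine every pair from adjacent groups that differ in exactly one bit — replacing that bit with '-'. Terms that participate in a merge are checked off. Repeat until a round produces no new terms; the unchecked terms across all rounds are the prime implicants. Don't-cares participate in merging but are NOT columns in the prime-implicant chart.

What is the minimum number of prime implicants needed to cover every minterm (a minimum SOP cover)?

6

[col 0] 00000*, 00001*, 00010*, 00011*, 00100*, 00111*, 01000*, 01001*, 01010*, 01011*, 01100*, 01101*, 01110*, 01111*, 10000*, 10001*, 10010*, 10011*, 10110*, 10111*, 11000*, 11100*, 11110*, 11111*
[col 1] -0000*, -0001*, -0010*, -0011*, -0111*, -1000*, -1100*, -1110*, -1111*, 0-000*, 0-001*, 0-010*, 0-011*, 0-100*, 0-111*, 00-00*, 00-11*, 000-0*, 000-1*, 0000-*, 0001-*, 01-00*, 01-01*, 01-10*, 01-11*, 010-0*, 010-1*, 0100-*, 0101-*, 011-0*, 011-1*, 0110-*, 0111-*, 1-000*, 1-110*, 1-111*, 10-10*, 10-11*, 100-0*, 100-1*, 1000-*, 1001-*, 1011-*, 11-00*, 111-0*, 1111-*
[col 2] --000, --111, -0-11, -00-0*, -00-1*, -000-*, -001-*, -1-00, -11-0, -111-, 0--00, 0--11, 0-0-0*, 0-0-1*, 0-00-*, 0-01-*, 000--*, 01--0*, 01--1*, 01-0-*, 01-1-*, 010--*, 011--*, 1-11-, 10-1-, 100--*
[col 3] -00--, 0-0--, 01---
Prime implicants: --000, --111, -0-11, -00--, -1-00, -11-0, -111-, 0--00, 0--11, 0-0--, 01---, 1-11-, 10-1-
PI chart (minterm → PIs covering it):
  0 | --000,-00--,0--00,0-0--
  1 | -00--,0-0--
  2 | -00--,0-0--
  3 | -0-11,-00--,0--11,0-0--
  4 | 0--00  (sole → essential)
  7 | --111,-0-11,0--11
  8 | --000,-1-00,0--00,0-0--,01---
  9 | 0-0--,01---
  10 | 0-0--,01---
  11 | 0--11,0-0--,01---
  12 | -1-00,-11-0,0--00,01---
  13 | 01---  (sole → essential)
  14 | -11-0,-111-,01---
  16 | --000,-00--
  17 | -00--  (sole → essential)
  18 | -00--,10-1-
  19 | -0-11,-00--,10-1-
  22 | 1-11-,10-1-
  23 | --111,-0-11,1-11-,10-1-
  24 | --000,-1-00
  28 | -1-00,-11-0
  30 | -11-0,-111-,1-11-
  31 | --111,-111-,1-11-
Essential prime implicants: -00--, 0--00, 01---
Petrick residual → --111, -1-00, 1-11-
Minimum SOP uses 6 PIs: cde + b'c' + bd'e' + a'd'e' + a'b + acd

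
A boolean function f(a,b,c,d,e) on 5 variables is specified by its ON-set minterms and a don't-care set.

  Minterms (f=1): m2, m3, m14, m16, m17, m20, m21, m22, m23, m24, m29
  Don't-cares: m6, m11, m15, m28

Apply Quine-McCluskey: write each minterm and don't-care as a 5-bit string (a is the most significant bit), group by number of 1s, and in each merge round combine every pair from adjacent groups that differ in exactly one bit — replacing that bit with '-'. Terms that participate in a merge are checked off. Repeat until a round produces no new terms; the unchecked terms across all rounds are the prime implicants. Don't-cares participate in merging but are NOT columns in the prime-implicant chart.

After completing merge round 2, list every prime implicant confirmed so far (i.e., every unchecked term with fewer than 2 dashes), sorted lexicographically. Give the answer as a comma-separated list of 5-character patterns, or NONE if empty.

size-2^0 implicants → 00010(✓)  00011(✓)  00110(✓)  01011(✓)  01110(✓)  01111(✓)  10000(✓)  10001(✓)  10100(✓)  10101(✓)  10110(✓)  10111(✓)  11000(✓)  11100(✓)  11101(✓)
size-2^1 implicants → -0110  0-011  0-110  00-10  0001-  01-11  0111-  1-000(✓)  1-100(✓)  1-101(✓)  10-00(✓)  10-01(✓)  1000-(✓)  101-0(✓)  101-1(✓)  1010-(✓)  1011-(✓)  11-00(✓)  1110-(✓)
size-2^2 implicants → 1--00  1-10-  10-0-  101--
Unchecked terms (primes): -0110, 0-011, 0-110, 00-10, 0001-, 01-11, 0111-, 1--00, 1-10-, 10-0-, 101--

-0110, 0-011, 0-110, 00-10, 0001-, 01-11, 0111-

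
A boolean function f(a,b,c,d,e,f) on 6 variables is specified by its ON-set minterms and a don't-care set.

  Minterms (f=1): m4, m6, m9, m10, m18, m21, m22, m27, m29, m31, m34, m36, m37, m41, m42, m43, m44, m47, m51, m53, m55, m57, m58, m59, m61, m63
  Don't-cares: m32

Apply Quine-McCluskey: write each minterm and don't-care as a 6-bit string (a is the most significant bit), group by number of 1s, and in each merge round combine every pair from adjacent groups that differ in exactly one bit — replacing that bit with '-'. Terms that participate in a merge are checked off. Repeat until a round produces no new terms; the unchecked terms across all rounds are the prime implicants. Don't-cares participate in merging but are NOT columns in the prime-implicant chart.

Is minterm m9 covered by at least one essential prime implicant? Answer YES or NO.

YES

Round 0: 000100✓ 000110✓ 001001✓ 001010✓ 010010✓ 010101✓ 010110✓ 011011✓ 011101✓ 011111✓ 100000✓ 100010✓ 100100✓ 100101✓ 101001✓ 101010✓ 101011✓ 101100✓ 101111✓ 110011✓ 110101✓ 110111✓ 111001✓ 111010✓ 111011✓ 111101✓ 111111✓
Round 1: -00100 -01001 -01010 -10101✓ -11011✓ -11101✓ -11111✓ 0-0110 0001-0 01-101✓ 010-10 011-11✓ 0111-1✓ 1-0101 1-1001✓ 1-1010✓ 1-1011✓ 1-1111✓ 10-010 10-100 100-00 1000-0 10010- 101-11✓ 1010-1✓ 10101-✓ 11-011✓ 11-101✓ 11-111✓ 110-11✓ 1101-1✓ 111-01✓ 111-11✓ 1110-1✓ 11101-✓ 1111-1✓
Round 2: -1-101 -11-11 -111-1 1-1-11 1-10-1 1-101- 11--11 11-1-1 111--1
PIs = {-00100, -01001, -01010, -1-101, -11-11, -111-1, 0-0110, 0001-0, 010-10, 1-0101, 1-1-11, 1-10-1, 1-101-, 10-010, 10-100, 100-00, 1000-0, 10010-, 11--11, 11-1-1, 111--1}
Coverage chart:
  m4: -00100,0001-0
  m6: 0-0110,0001-0
  m9: -01001 ←essential
  m10: -01010 ←essential
  m18: 010-10 ←essential
  m21: -1-101 ←essential
  m22: 0-0110,010-10
  m27: -11-11 ←essential
  m29: -1-101,-111-1
  m31: -11-11,-111-1
  m34: 10-010,1000-0
  m36: -00100,10-100,100-00,10010-
  m37: 1-0101,10010-
  m41: -01001,1-10-1
  m42: -01010,1-101-,10-010
  m43: 1-1-11,1-10-1,1-101-
  m44: 10-100 ←essential
  m47: 1-1-11 ←essential
  m51: 11--11 ←essential
  m53: -1-101,1-0101,11-1-1
  m55: 11--11,11-1-1
  m57: 1-10-1,111--1
  m58: 1-101- ←essential
  m59: -11-11,1-1-11,1-10-1,1-101-,11--11,111--1
  m61: -1-101,-111-1,11-1-1,111--1
  m63: -11-11,-111-1,1-1-11,11--11,11-1-1,111--1
Essential: -01001, -01010, -1-101, -11-11, 010-10, 1-1-11, 1-101-, 10-100, 11--11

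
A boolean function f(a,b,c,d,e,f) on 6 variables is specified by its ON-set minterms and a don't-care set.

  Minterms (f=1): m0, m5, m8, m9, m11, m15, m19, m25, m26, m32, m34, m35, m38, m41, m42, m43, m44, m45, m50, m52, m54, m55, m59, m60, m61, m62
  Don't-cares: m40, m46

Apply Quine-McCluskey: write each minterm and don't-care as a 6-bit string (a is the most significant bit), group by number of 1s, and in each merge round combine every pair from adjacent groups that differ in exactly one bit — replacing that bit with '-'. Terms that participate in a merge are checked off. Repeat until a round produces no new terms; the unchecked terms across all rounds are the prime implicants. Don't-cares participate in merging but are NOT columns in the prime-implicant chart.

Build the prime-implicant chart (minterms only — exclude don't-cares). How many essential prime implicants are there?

size-2^0 implicants → 000000(✓)  000101  001000(✓)  001001(✓)  001011(✓)  001111(✓)  010011  011001(✓)  011010  100000(✓)  100010(✓)  100011(✓)  100110(✓)  101000(✓)  101001(✓)  101010(✓)  101011(✓)  101100(✓)  101101(✓)  101110(✓)  110010(✓)  110100(✓)  110110(✓)  110111(✓)  111011(✓)  111100(✓)  111101(✓)  111110(✓)
size-2^1 implicants → -00000(✓)  -01000(✓)  -01001(✓)  -01011(✓)  0-1001  00-000(✓)  001-11  0010-1(✓)  00100-(✓)  1-0010(✓)  1-0110(✓)  1-1011  1-1100(✓)  1-1101(✓)  1-1110(✓)  10-000(✓)  10-010(✓)  10-011(✓)  10-110(✓)  100-10(✓)  1000-0(✓)  10001-(✓)  101-00(✓)  101-01(✓)  101-10(✓)  1010-0(✓)  1010-1(✓)  10100-(✓)  10101-(✓)  1011-0(✓)  10110-(✓)  11-100(✓)  11-110(✓)  110-10(✓)  1101-0(✓)  11011-  1111-0(✓)  11110-(✓)
size-2^2 implicants → -0-000  -010-1  -0100-  1--110  1-0-10  1-11-0  1-110-  10--10  10-0-0  10-01-  101--0  101-0-  1010--  11-1-0
Unchecked terms (primes): -0-000, -010-1, -0100-, 0-1001, 000101, 001-11, 010011, 011010, 1--110, 1-0-10, 1-1011, 1-11-0, 1-110-, 10--10, 10-0-0, 10-01-, 101--0, 101-0-, 1010--, 11-1-0, 11011-
Minterm coverage:
  m0 ⊆ -0-000 [E]
  m5 ⊆ 000101 [E]
  m8 ⊆ -0-000,-0100-
  m9 ⊆ -010-1,-0100-,0-1001
  m11 ⊆ -010-1,001-11
  m15 ⊆ 001-11 [E]
  m19 ⊆ 010011 [E]
  m25 ⊆ 0-1001 [E]
  m26 ⊆ 011010 [E]
  m32 ⊆ -0-000,10-0-0
  m34 ⊆ 1-0-10,10--10,10-0-0,10-01-
  m35 ⊆ 10-01- [E]
  m38 ⊆ 1--110,1-0-10,10--10
  m41 ⊆ -010-1,-0100-,101-0-,1010--
  m42 ⊆ 10--10,10-0-0,10-01-,101--0,1010--
  m43 ⊆ -010-1,1-1011,10-01-,1010--
  m44 ⊆ 1-11-0,1-110-,101--0,101-0-
  m45 ⊆ 1-110-,101-0-
  m50 ⊆ 1-0-10 [E]
  m52 ⊆ 11-1-0 [E]
  m54 ⊆ 1--110,1-0-10,11-1-0,11011-
  m55 ⊆ 11011- [E]
  m59 ⊆ 1-1011 [E]
  m60 ⊆ 1-11-0,1-110-,11-1-0
  m61 ⊆ 1-110- [E]
  m62 ⊆ 1--110,1-11-0,11-1-0
E = {-0-000, 0-1001, 000101, 001-11, 010011, 011010, 1-0-10, 1-1011, 1-110-, 10-01-, 11-1-0, 11011-}

12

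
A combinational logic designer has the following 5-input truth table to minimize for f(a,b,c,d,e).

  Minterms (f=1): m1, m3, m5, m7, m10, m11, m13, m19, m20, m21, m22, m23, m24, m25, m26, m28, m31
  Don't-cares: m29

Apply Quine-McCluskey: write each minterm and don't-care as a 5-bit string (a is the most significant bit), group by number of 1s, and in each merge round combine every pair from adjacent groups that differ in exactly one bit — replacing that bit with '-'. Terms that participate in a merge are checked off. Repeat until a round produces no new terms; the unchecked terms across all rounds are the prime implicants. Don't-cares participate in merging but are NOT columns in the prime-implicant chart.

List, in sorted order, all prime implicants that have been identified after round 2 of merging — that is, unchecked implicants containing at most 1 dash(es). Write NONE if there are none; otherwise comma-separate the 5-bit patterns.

size-2^0 implicants → 00001(✓)  00011(✓)  00101(✓)  00111(✓)  01010(✓)  01011(✓)  01101(✓)  10011(✓)  10100(✓)  10101(✓)  10110(✓)  10111(✓)  11000(✓)  11001(✓)  11010(✓)  11100(✓)  11101(✓)  11111(✓)
size-2^1 implicants → -0011(✓)  -0101(✓)  -0111(✓)  -1010  -1101(✓)  0-011  0-101(✓)  00-01(✓)  00-11(✓)  000-1(✓)  001-1(✓)  0101-  1-100(✓)  1-101(✓)  1-111(✓)  10-11(✓)  101-0(✓)  101-1(✓)  1010-(✓)  1011-(✓)  11-00(✓)  11-01(✓)  110-0  1100-(✓)  111-1(✓)  1110-(✓)
size-2^2 implicants → --101  -0-11  -01-1  00--1  1-1-1  1-10-  101--  11-0-
Unchecked terms (primes): --101, -0-11, -01-1, -1010, 0-011, 00--1, 0101-, 1-1-1, 1-10-, 101--, 11-0-, 110-0

-1010, 0-011, 0101-, 110-0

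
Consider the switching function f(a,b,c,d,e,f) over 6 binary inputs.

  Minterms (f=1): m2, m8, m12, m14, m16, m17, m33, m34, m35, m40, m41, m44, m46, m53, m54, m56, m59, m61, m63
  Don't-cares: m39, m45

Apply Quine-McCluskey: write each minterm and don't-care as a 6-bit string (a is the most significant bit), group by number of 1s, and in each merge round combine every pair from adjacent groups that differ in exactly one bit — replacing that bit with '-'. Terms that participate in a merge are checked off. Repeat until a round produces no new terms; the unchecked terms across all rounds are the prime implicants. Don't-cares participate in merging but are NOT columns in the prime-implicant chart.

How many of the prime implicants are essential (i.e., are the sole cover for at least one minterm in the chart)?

size-2^0 implicants → 000010(✓)  001000(✓)  001100(✓)  001110(✓)  010000(✓)  010001(✓)  100001(✓)  100010(✓)  100011(✓)  100111(✓)  101000(✓)  101001(✓)  101100(✓)  101101(✓)  101110(✓)  110101(✓)  110110  111000(✓)  111011(✓)  111101(✓)  111111(✓)
size-2^1 implicants → -00010  -01000(✓)  -01100(✓)  -01110(✓)  001-00(✓)  0011-0(✓)  01000-  1-1000  1-1101  10-001  100-11  1000-1  10001-  101-00(✓)  101-01(✓)  10100-(✓)  1011-0(✓)  10110-(✓)  11-101  111-11  1111-1
size-2^2 implicants → -01-00  -011-0  101-0-
Unchecked terms (primes): -00010, -01-00, -011-0, 01000-, 1-1000, 1-1101, 10-001, 100-11, 1000-1, 10001-, 101-0-, 11-101, 110110, 111-11, 1111-1
Minterm coverage:
  m2 ⊆ -00010 [E]
  m8 ⊆ -01-00 [E]
  m12 ⊆ -01-00,-011-0
  m14 ⊆ -011-0 [E]
  m16 ⊆ 01000- [E]
  m17 ⊆ 01000- [E]
  m33 ⊆ 10-001,1000-1
  m34 ⊆ -00010,10001-
  m35 ⊆ 100-11,1000-1,10001-
  m40 ⊆ -01-00,1-1000,101-0-
  m41 ⊆ 10-001,101-0-
  m44 ⊆ -01-00,-011-0,101-0-
  m46 ⊆ -011-0 [E]
  m53 ⊆ 11-101 [E]
  m54 ⊆ 110110 [E]
  m56 ⊆ 1-1000 [E]
  m59 ⊆ 111-11 [E]
  m61 ⊆ 1-1101,11-101,1111-1
  m63 ⊆ 111-11,1111-1
E = {-00010, -01-00, -011-0, 01000-, 1-1000, 11-101, 110110, 111-11}

8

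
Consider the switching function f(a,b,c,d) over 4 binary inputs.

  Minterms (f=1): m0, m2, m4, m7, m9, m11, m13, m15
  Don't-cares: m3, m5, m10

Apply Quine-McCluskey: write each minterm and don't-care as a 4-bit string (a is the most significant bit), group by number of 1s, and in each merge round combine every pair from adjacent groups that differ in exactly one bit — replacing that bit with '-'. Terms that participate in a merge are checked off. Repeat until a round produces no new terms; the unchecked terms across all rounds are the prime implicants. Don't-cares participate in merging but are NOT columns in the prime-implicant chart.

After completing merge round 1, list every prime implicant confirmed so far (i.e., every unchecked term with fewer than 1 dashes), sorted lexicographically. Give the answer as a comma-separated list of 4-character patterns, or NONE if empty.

[col 0] 0000*, 0010*, 0011*, 0100*, 0101*, 0111*, 1001*, 1010*, 1011*, 1101*, 1111*
[col 1] -010*, -011*, -101*, -111*, 0-00, 0-11*, 00-0, 001-*, 01-1*, 010-, 1-01*, 1-11*, 10-1*, 101-*, 11-1*
[col 2] --11, -01-, -1-1, 1--1
Prime implicants: --11, -01-, -1-1, 0-00, 00-0, 010-, 1--1

NONE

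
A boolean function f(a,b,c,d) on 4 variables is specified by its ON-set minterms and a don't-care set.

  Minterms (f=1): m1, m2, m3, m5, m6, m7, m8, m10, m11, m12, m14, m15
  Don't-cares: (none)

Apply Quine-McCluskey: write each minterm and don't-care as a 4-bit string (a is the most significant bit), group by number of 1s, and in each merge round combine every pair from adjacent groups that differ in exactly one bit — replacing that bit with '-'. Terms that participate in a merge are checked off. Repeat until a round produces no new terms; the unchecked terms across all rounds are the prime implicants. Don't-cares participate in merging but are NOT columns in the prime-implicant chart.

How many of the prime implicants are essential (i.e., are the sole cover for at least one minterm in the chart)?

3

[col 0] 0001*, 0010*, 0011*, 0101*, 0110*, 0111*, 1000*, 1010*, 1011*, 1100*, 1110*, 1111*
[col 1] -010*, -011*, -110*, -111*, 0-01*, 0-10*, 0-11*, 00-1*, 001-*, 01-1*, 011-*, 1-00*, 1-10*, 1-11*, 10-0*, 101-*, 11-0*, 111-*
[col 2] --10*, --11*, -01-*, -11-*, 0--1, 0-1-*, 1--0, 1-1-*
[col 3] --1-
Prime implicants: --1-, 0--1, 1--0
PI chart (minterm → PIs covering it):
  1 | 0--1  (sole → essential)
  2 | --1-  (sole → essential)
  3 | --1-,0--1
  5 | 0--1  (sole → essential)
  6 | --1-  (sole → essential)
  7 | --1-,0--1
  8 | 1--0  (sole → essential)
  10 | --1-,1--0
  11 | --1-  (sole → essential)
  12 | 1--0  (sole → essential)
  14 | --1-,1--0
  15 | --1-  (sole → essential)
Essential prime implicants: --1-, 0--1, 1--0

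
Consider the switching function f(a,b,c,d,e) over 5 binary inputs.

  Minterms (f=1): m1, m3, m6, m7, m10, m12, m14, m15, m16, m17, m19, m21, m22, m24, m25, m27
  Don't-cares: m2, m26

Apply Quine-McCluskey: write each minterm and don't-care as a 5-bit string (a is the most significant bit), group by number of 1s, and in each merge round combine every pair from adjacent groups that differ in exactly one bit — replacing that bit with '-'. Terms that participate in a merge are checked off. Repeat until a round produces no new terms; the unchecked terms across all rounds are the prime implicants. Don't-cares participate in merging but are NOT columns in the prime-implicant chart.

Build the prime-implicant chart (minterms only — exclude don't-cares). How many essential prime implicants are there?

size-2^0 implicants → 00001(✓)  00010(✓)  00011(✓)  00110(✓)  00111(✓)  01010(✓)  01100(✓)  01110(✓)  01111(✓)  10000(✓)  10001(✓)  10011(✓)  10101(✓)  10110(✓)  11000(✓)  11001(✓)  11010(✓)  11011(✓)
size-2^1 implicants → -0001(✓)  -0011(✓)  -0110  -1010  0-010(✓)  0-110(✓)  0-111(✓)  00-10(✓)  00-11(✓)  000-1(✓)  0001-(✓)  0011-(✓)  01-10(✓)  011-0  0111-(✓)  1-000(✓)  1-001(✓)  1-011(✓)  10-01  100-1(✓)  1000-(✓)  110-0(✓)  110-1(✓)  1100-(✓)  1101-(✓)
size-2^2 implicants → -00-1  0--10  0-11-  00-1-  1-0-1  1-00-  110--
Unchecked terms (primes): -00-1, -0110, -1010, 0--10, 0-11-, 00-1-, 011-0, 1-0-1, 1-00-, 10-01, 110--
Minterm coverage:
  m1 ⊆ -00-1 [E]
  m3 ⊆ -00-1,00-1-
  m6 ⊆ -0110,0--10,0-11-,00-1-
  m7 ⊆ 0-11-,00-1-
  m10 ⊆ -1010,0--10
  m12 ⊆ 011-0 [E]
  m14 ⊆ 0--10,0-11-,011-0
  m15 ⊆ 0-11- [E]
  m16 ⊆ 1-00- [E]
  m17 ⊆ -00-1,1-0-1,1-00-,10-01
  m19 ⊆ -00-1,1-0-1
  m21 ⊆ 10-01 [E]
  m22 ⊆ -0110 [E]
  m24 ⊆ 1-00-,110--
  m25 ⊆ 1-0-1,1-00-,110--
  m27 ⊆ 1-0-1,110--
E = {-00-1, -0110, 0-11-, 011-0, 1-00-, 10-01}

6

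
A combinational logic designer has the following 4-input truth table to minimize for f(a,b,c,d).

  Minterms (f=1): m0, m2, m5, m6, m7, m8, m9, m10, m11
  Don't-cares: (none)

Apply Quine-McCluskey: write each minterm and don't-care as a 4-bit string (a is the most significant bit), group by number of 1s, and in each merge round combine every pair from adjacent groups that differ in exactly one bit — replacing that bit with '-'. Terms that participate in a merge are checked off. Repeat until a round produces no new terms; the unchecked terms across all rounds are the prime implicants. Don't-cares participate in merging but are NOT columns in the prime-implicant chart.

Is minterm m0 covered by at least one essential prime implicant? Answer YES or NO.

YES

Round 0: 0000✓ 0010✓ 0101✓ 0110✓ 0111✓ 1000✓ 1001✓ 1010✓ 1011✓
Round 1: -000✓ -010✓ 0-10 00-0✓ 01-1 011- 10-0✓ 10-1✓ 100-✓ 101-✓
Round 2: -0-0 10--
PIs = {-0-0, 0-10, 01-1, 011-, 10--}
Coverage chart:
  m0: -0-0 ←essential
  m2: -0-0,0-10
  m5: 01-1 ←essential
  m6: 0-10,011-
  m7: 01-1,011-
  m8: -0-0,10--
  m9: 10-- ←essential
  m10: -0-0,10--
  m11: 10-- ←essential
Essential: -0-0, 01-1, 10--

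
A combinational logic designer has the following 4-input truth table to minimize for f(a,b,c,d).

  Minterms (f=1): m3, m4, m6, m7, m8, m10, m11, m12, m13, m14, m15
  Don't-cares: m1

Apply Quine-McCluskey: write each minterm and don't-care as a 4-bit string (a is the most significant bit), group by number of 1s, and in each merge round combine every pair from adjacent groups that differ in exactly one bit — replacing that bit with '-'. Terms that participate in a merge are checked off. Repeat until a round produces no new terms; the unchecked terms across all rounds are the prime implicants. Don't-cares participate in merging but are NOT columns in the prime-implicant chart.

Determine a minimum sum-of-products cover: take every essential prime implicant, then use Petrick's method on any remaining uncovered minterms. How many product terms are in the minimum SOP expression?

4

size-2^0 implicants → 0001(✓)  0011(✓)  0100(✓)  0110(✓)  0111(✓)  1000(✓)  1010(✓)  1011(✓)  1100(✓)  1101(✓)  1110(✓)  1111(✓)
size-2^1 implicants → -011(✓)  -100(✓)  -110(✓)  -111(✓)  0-11(✓)  00-1  01-0(✓)  011-(✓)  1-00(✓)  1-10(✓)  1-11(✓)  10-0(✓)  101-(✓)  11-0(✓)  11-1(✓)  110-(✓)  111-(✓)
size-2^2 implicants → --11  -1-0  -11-  1--0  1-1-  11--
Unchecked terms (primes): --11, -1-0, -11-, 00-1, 1--0, 1-1-, 11--
Minterm coverage:
  m3 ⊆ --11,00-1
  m4 ⊆ -1-0 [E]
  m6 ⊆ -1-0,-11-
  m7 ⊆ --11,-11-
  m8 ⊆ 1--0 [E]
  m10 ⊆ 1--0,1-1-
  m11 ⊆ --11,1-1-
  m12 ⊆ -1-0,1--0,11--
  m13 ⊆ 11-- [E]
  m14 ⊆ -1-0,-11-,1--0,1-1-,11--
  m15 ⊆ --11,-11-,1-1-,11--
E = {-1-0, 1--0, 11--}
Petrick residual → --11
Cover = cd + bd' + ad' + ab  |cover|=4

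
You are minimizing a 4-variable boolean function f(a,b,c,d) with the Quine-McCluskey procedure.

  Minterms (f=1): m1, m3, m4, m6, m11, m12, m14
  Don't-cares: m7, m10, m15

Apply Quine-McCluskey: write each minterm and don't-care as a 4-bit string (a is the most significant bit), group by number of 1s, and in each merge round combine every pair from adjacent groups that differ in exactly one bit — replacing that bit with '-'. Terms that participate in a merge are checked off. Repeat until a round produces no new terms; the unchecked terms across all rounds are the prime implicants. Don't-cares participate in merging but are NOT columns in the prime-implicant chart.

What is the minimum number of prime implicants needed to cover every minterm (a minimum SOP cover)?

Round 0: 0001✓ 0011✓ 0100✓ 0110✓ 0111✓ 1010✓ 1011✓ 1100✓ 1110✓ 1111✓
Round 1: -011✓ -100✓ -110✓ -111✓ 0-11✓ 00-1 01-0✓ 011-✓ 1-10✓ 1-11✓ 101-✓ 11-0✓ 111-✓
Round 2: --11 -1-0 -11- 1-1-
PIs = {--11, -1-0, -11-, 00-1, 1-1-}
Coverage chart:
  m1: 00-1 ←essential
  m3: --11,00-1
  m4: -1-0 ←essential
  m6: -1-0,-11-
  m11: --11,1-1-
  m12: -1-0 ←essential
  m14: -1-0,-11-,1-1-
Essential: -1-0, 00-1
Petrick residual → --11
Min cover (3 terms): cd + bd' + a'b'd

3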